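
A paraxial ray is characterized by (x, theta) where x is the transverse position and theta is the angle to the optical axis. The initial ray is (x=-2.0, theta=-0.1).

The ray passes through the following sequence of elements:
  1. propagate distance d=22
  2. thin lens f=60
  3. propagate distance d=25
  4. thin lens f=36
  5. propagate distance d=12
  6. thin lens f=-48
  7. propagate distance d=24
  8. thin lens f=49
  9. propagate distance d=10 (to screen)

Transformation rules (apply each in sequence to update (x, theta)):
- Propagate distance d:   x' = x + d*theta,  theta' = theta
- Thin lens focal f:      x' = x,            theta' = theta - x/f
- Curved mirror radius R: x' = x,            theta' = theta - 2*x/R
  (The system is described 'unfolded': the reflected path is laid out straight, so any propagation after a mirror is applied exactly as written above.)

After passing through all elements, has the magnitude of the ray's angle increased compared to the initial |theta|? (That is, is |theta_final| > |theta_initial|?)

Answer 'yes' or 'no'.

Initial: x=-2.0000 theta=-0.1000
After 1 (propagate distance d=22): x=-4.2000 theta=-0.1000
After 2 (thin lens f=60): x=-4.2000 theta=-0.0300
After 3 (propagate distance d=25): x=-4.9500 theta=-0.0300
After 4 (thin lens f=36): x=-4.9500 theta=0.1075
After 5 (propagate distance d=12): x=-3.6600 theta=0.1075
After 6 (thin lens f=-48): x=-3.6600 theta=1/32 (≈0.0313)
After 7 (propagate distance d=24): x=-2.9100 theta=1/32 (≈0.0313)
After 8 (thin lens f=49): x=-2.9100 theta=3553/39200 (≈0.0906)
After 9 (propagate distance d=10 (to screen)): x=-39271/19600 (≈-2.0036) theta=3553/39200 (≈0.0906)
|theta_initial|=0.1000 |theta_final|=3553/39200 (≈0.0906) -> not increased

Answer: no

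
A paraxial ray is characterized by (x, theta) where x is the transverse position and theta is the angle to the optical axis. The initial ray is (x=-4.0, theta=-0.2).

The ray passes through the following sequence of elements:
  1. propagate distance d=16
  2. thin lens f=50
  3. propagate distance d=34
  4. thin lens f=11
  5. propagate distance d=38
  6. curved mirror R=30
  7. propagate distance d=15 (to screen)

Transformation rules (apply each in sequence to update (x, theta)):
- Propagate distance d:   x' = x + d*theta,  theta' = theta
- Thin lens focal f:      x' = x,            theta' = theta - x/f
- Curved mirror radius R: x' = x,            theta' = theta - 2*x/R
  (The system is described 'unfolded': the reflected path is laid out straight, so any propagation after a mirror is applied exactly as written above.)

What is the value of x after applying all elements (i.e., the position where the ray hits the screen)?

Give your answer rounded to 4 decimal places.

Answer: 11.5745

Derivation:
Initial: x=-4.0000 theta=-0.2000
After 1 (propagate distance d=16): x=-7.2000 theta=-0.2000
After 2 (thin lens f=50): x=-7.2000 theta=-0.0560
After 3 (propagate distance d=34): x=-9.1040 theta=-0.0560
After 4 (thin lens f=11): x=-9.1040 theta=1061/1375 (≈0.7716)
After 5 (propagate distance d=38): x=1112/55 (≈20.2182) theta=1061/1375 (≈0.7716)
After 6 (curved mirror R=30): x=1112/55 (≈20.2182) theta=-2377/4125 (≈-0.5762)
After 7 (propagate distance d=15 (to screen)): x=3183/275 (≈11.5745) theta=-2377/4125 (≈-0.5762)
Rounded to 4 decimal places: x = 11.5745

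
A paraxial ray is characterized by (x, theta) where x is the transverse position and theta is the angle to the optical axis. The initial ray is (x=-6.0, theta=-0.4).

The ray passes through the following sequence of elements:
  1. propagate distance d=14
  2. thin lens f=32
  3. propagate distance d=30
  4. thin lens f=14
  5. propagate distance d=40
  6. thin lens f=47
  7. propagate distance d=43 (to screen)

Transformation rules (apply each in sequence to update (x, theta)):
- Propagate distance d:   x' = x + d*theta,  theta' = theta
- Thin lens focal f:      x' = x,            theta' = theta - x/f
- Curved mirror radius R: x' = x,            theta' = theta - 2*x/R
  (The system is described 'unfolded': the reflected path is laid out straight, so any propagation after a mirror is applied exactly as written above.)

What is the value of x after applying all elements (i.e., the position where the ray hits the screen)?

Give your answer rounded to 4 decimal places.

Initial: x=-6.0000 theta=-0.4000
After 1 (propagate distance d=14): x=-11.6000 theta=-0.4000
After 2 (thin lens f=32): x=-11.6000 theta=-0.0375
After 3 (propagate distance d=30): x=-12.7250 theta=-0.0375
After 4 (thin lens f=14): x=-12.7250 theta=61/70 (≈0.8714)
After 5 (propagate distance d=40): x=6197/280 (≈22.1321) theta=61/70 (≈0.8714)
After 6 (thin lens f=47): x=6197/280 (≈22.1321) theta=753/1880 (≈0.4005)
After 7 (propagate distance d=43 (to screen)): x=64739/1645 (≈39.3550) theta=753/1880 (≈0.4005)
Rounded to 4 decimal places: x = 39.3550

Answer: 39.3550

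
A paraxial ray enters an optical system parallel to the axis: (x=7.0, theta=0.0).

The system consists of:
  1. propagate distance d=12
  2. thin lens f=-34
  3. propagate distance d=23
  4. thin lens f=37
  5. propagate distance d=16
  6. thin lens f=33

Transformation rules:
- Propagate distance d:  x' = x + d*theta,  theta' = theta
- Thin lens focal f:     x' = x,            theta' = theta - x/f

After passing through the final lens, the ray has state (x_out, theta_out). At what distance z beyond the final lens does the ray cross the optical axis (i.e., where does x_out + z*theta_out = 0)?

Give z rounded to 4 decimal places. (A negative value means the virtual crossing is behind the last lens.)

Initial: x=7.0000 theta=0.0000
After 1 (propagate distance d=12): x=7.0000 theta=0.0000
After 2 (thin lens f=-34): x=7.0000 theta=7/34 (≈0.2059)
After 3 (propagate distance d=23): x=399/34 (≈11.7353) theta=7/34 (≈0.2059)
After 4 (thin lens f=37): x=399/34 (≈11.7353) theta=-70/629 (≈-0.1113)
After 5 (propagate distance d=16): x=12523/1258 (≈9.9547) theta=-70/629 (≈-0.1113)
After 6 (thin lens f=33): x=12523/1258 (≈9.9547) theta=-17143/41514 (≈-0.4129)
z_focus = -x_out/theta_out = -(12523/1258)/(-17143/41514) = 59037/2449 ≈ 24.1066
Rounded to 4 decimal places: z = 24.1066

Answer: 24.1066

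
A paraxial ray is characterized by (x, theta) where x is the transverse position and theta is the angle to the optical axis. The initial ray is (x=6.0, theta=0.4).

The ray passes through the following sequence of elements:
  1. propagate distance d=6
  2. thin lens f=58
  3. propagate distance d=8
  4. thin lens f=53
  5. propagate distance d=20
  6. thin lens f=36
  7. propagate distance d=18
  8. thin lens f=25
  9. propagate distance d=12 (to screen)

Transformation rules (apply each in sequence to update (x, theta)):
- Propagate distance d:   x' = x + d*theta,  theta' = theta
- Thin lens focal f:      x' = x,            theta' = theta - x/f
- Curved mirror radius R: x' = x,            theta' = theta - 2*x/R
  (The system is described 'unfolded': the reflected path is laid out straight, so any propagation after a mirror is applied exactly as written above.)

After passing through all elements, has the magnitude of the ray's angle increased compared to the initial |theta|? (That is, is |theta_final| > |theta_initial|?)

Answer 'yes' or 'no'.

Initial: x=6.0000 theta=0.4000
After 1 (propagate distance d=6): x=8.4000 theta=0.4000
After 2 (thin lens f=58): x=8.4000 theta=37/145 (≈0.2552)
After 3 (propagate distance d=8): x=1514/145 (≈10.4414) theta=37/145 (≈0.2552)
After 4 (thin lens f=53): x=1514/145 (≈10.4414) theta=447/7685 (≈0.0582)
After 5 (propagate distance d=20): x=89182/7685 (≈11.6047) theta=447/7685 (≈0.0582)
After 6 (thin lens f=36): x=89182/7685 (≈11.6047) theta=-7309/27666 (≈-0.2642)
After 7 (propagate distance d=18): x=52637/7685 (≈6.8493) theta=-7309/27666 (≈-0.2642)
After 8 (thin lens f=25): x=52637/7685 (≈6.8493) theta=-1861091/3458250 (≈-0.5382)
After 9 (propagate distance d=12 (to screen)): x=225593/576375 (≈0.3914) theta=-1861091/3458250 (≈-0.5382)
|theta_initial|=0.4000 |theta_final|=1861091/3458250 (≈0.5382) -> increased

Answer: yes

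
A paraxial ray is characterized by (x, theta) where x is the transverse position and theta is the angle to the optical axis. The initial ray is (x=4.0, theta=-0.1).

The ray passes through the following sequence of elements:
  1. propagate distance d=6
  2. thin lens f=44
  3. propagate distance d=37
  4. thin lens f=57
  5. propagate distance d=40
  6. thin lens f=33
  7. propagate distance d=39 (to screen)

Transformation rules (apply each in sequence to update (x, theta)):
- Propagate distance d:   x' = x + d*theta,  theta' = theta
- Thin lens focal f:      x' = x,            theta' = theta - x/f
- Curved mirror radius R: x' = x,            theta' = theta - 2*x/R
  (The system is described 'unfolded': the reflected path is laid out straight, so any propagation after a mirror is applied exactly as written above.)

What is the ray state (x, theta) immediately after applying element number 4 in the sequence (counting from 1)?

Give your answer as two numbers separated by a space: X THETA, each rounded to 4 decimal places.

Initial: x=4.0000 theta=-0.1000
After 1 (propagate distance d=6): x=3.4000 theta=-0.1000
After 2 (thin lens f=44): x=3.4000 theta=-39/220 (≈-0.1773)
After 3 (propagate distance d=37): x=-139/44 (≈-3.1591) theta=-39/220 (≈-0.1773)
After 4 (thin lens f=57): x=-139/44 (≈-3.1591) theta=-382/3135 (≈-0.1219)
Rounded to 4 decimal places: x = -3.1591, theta = -0.1219

Answer: -3.1591 -0.1219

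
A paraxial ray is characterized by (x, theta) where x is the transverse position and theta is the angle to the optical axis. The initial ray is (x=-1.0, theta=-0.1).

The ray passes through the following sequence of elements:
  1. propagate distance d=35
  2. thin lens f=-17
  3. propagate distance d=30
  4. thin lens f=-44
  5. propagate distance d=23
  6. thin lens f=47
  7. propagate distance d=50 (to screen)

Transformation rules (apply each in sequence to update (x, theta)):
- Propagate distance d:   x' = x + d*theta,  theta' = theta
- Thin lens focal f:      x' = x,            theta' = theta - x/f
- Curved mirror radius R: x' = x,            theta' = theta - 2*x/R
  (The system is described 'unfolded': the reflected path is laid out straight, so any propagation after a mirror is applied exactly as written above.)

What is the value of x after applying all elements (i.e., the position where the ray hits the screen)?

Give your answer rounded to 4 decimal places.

Answer: -33.7459

Derivation:
Initial: x=-1.0000 theta=-0.1000
After 1 (propagate distance d=35): x=-4.5000 theta=-0.1000
After 2 (thin lens f=-17): x=-4.5000 theta=-31/85 (≈-0.3647)
After 3 (propagate distance d=30): x=-525/34 (≈-15.4412) theta=-31/85 (≈-0.3647)
After 4 (thin lens f=-44): x=-525/34 (≈-15.4412) theta=-5353/7480 (≈-0.7156)
After 5 (propagate distance d=23): x=-238619/7480 (≈-31.9009) theta=-5353/7480 (≈-0.7156)
After 6 (thin lens f=47): x=-238619/7480 (≈-31.9009) theta=-69/1870 (≈-0.0369)
After 7 (propagate distance d=50 (to screen)): x=-252419/7480 (≈-33.7459) theta=-69/1870 (≈-0.0369)
Rounded to 4 decimal places: x = -33.7459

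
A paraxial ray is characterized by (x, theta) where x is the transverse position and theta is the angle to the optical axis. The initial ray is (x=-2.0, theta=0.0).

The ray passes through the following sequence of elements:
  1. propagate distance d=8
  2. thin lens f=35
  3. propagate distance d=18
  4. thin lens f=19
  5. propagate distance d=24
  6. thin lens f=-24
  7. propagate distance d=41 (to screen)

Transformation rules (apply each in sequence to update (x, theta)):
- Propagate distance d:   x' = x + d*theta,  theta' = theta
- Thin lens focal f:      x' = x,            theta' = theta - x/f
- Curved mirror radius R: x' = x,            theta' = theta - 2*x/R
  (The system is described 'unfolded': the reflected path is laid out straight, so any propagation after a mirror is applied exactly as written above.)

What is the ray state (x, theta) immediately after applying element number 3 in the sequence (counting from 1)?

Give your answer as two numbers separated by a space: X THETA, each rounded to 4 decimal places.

Answer: -0.9714 0.0571

Derivation:
Initial: x=-2.0000 theta=0.0000
After 1 (propagate distance d=8): x=-2.0000 theta=0.0000
After 2 (thin lens f=35): x=-2.0000 theta=2/35 (≈0.0571)
After 3 (propagate distance d=18): x=-34/35 (≈-0.9714) theta=2/35 (≈0.0571)
Rounded to 4 decimal places: x = -0.9714, theta = 0.0571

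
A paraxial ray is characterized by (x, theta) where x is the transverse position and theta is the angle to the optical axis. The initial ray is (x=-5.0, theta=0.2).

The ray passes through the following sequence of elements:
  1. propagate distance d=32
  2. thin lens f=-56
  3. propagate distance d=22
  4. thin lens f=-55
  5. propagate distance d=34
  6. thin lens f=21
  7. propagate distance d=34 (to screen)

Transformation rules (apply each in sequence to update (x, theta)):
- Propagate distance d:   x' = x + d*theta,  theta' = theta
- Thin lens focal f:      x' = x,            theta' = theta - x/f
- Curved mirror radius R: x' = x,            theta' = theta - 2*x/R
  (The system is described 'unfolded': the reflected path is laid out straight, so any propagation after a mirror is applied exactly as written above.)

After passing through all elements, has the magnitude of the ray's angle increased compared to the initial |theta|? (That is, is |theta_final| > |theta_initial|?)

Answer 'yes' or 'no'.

Answer: yes

Derivation:
Initial: x=-5.0000 theta=0.2000
After 1 (propagate distance d=32): x=1.4000 theta=0.2000
After 2 (thin lens f=-56): x=1.4000 theta=0.2250
After 3 (propagate distance d=22): x=6.3500 theta=0.2250
After 4 (thin lens f=-55): x=6.3500 theta=749/2200 (≈0.3405)
After 5 (propagate distance d=34): x=9859/550 (≈17.9255) theta=749/2200 (≈0.3405)
After 6 (thin lens f=21): x=9859/550 (≈17.9255) theta=-23707/46200 (≈-0.5131)
After 7 (propagate distance d=34 (to screen)): x=11059/23100 (≈0.4787) theta=-23707/46200 (≈-0.5131)
|theta_initial|=0.2000 |theta_final|=23707/46200 (≈0.5131) -> increased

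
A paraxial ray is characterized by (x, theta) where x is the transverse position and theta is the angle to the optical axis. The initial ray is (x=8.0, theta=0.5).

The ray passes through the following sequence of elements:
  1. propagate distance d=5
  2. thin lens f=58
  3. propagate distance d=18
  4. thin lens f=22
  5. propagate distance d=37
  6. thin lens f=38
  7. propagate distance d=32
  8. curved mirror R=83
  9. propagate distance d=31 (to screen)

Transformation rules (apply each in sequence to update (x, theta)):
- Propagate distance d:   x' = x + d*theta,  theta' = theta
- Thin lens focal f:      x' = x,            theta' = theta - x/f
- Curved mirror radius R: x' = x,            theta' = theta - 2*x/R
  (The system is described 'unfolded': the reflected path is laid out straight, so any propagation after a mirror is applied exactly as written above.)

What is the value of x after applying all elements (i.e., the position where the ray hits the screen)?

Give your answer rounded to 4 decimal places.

Answer: -16.9571

Derivation:
Initial: x=8.0000 theta=0.5000
After 1 (propagate distance d=5): x=10.5000 theta=0.5000
After 2 (thin lens f=58): x=10.5000 theta=37/116 (≈0.3190)
After 3 (propagate distance d=18): x=471/29 (≈16.2414) theta=37/116 (≈0.3190)
After 4 (thin lens f=22): x=471/29 (≈16.2414) theta=-535/1276 (≈-0.4193)
After 5 (propagate distance d=37): x=929/1276 (≈0.7281) theta=-535/1276 (≈-0.4193)
After 6 (thin lens f=38): x=929/1276 (≈0.7281) theta=-21259/48488 (≈-0.4384)
After 7 (propagate distance d=32): x=-322493/24244 (≈-13.3020) theta=-21259/48488 (≈-0.4384)
After 8 (curved mirror R=83): x=-322493/24244 (≈-13.3020) theta=-24975/211816 (≈-0.1179)
After 9 (propagate distance d=31 (to screen)): x=-68244113/4024504 (≈-16.9571) theta=-24975/211816 (≈-0.1179)
Rounded to 4 decimal places: x = -16.9571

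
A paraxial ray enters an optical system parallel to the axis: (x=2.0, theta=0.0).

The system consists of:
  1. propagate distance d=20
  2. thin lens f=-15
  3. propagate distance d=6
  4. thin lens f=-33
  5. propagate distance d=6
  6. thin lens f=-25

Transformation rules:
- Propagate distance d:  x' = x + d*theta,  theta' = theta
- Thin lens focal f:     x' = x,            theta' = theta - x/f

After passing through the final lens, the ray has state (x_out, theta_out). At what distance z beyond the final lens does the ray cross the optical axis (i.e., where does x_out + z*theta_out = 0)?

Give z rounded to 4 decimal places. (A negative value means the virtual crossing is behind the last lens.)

Initial: x=2.0000 theta=0.0000
After 1 (propagate distance d=20): x=2.0000 theta=0.0000
After 2 (thin lens f=-15): x=2.0000 theta=2/15 (≈0.1333)
After 3 (propagate distance d=6): x=2.8000 theta=2/15 (≈0.1333)
After 4 (thin lens f=-33): x=2.8000 theta=12/55 (≈0.2182)
After 5 (propagate distance d=6): x=226/55 (≈4.1091) theta=12/55 (≈0.2182)
After 6 (thin lens f=-25): x=226/55 (≈4.1091) theta=526/1375 (≈0.3825)
z_focus = -x_out/theta_out = -(226/55)/(526/1375) = -2825/263 ≈ -10.7414
Rounded to 4 decimal places: z = -10.7414

Answer: -10.7414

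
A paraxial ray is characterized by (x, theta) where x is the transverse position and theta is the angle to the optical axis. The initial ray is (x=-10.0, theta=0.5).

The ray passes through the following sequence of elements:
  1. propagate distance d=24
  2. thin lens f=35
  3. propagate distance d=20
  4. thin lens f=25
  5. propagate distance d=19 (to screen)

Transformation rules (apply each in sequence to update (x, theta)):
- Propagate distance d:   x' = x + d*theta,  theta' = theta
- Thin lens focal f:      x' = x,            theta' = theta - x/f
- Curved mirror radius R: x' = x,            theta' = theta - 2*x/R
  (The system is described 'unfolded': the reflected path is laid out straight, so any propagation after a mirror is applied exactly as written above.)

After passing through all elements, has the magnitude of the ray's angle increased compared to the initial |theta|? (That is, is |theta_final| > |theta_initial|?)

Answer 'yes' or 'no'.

Answer: no

Derivation:
Initial: x=-10.0000 theta=0.5000
After 1 (propagate distance d=24): x=2.0000 theta=0.5000
After 2 (thin lens f=35): x=2.0000 theta=31/70 (≈0.4429)
After 3 (propagate distance d=20): x=76/7 (≈10.8571) theta=31/70 (≈0.4429)
After 4 (thin lens f=25): x=76/7 (≈10.8571) theta=3/350 (≈0.0086)
After 5 (propagate distance d=19 (to screen)): x=11.0200 theta=3/350 (≈0.0086)
|theta_initial|=0.5000 |theta_final|=3/350 (≈0.0086) -> not increased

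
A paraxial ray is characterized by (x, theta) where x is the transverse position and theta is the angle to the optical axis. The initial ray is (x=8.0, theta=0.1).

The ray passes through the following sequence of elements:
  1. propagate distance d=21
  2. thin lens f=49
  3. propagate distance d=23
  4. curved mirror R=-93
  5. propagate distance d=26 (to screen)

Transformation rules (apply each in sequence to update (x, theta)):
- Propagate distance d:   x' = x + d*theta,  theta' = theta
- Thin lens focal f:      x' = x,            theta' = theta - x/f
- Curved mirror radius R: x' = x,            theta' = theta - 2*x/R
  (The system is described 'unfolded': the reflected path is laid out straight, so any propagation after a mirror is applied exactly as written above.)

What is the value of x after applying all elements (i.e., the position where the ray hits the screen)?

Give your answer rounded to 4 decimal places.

Initial: x=8.0000 theta=0.1000
After 1 (propagate distance d=21): x=10.1000 theta=0.1000
After 2 (thin lens f=49): x=10.1000 theta=-26/245 (≈-0.1061)
After 3 (propagate distance d=23): x=3753/490 (≈7.6592) theta=-26/245 (≈-0.1061)
After 4 (curved mirror R=-93): x=3753/490 (≈7.6592) theta=89/1519 (≈0.0586)
After 5 (propagate distance d=26 (to screen)): x=139483/15190 (≈9.1826) theta=89/1519 (≈0.0586)
Rounded to 4 decimal places: x = 9.1826

Answer: 9.1826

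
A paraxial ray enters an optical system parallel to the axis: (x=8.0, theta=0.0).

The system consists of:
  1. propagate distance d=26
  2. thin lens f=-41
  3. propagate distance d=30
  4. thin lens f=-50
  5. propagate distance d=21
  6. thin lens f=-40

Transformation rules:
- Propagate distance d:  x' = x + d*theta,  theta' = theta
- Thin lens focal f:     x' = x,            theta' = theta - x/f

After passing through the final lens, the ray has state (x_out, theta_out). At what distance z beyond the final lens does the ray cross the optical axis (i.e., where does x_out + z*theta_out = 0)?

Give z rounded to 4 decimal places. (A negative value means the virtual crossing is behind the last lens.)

Initial: x=8.0000 theta=0.0000
After 1 (propagate distance d=26): x=8.0000 theta=0.0000
After 2 (thin lens f=-41): x=8.0000 theta=8/41 (≈0.1951)
After 3 (propagate distance d=30): x=568/41 (≈13.8537) theta=8/41 (≈0.1951)
After 4 (thin lens f=-50): x=568/41 (≈13.8537) theta=484/1025 (≈0.4722)
After 5 (propagate distance d=21): x=24364/1025 (≈23.7698) theta=484/1025 (≈0.4722)
After 6 (thin lens f=-40): x=24364/1025 (≈23.7698) theta=10931/10250 (≈1.0664)
z_focus = -x_out/theta_out = -(24364/1025)/(10931/10250) = -243640/10931 ≈ -22.2889
Rounded to 4 decimal places: z = -22.2889

Answer: -22.2889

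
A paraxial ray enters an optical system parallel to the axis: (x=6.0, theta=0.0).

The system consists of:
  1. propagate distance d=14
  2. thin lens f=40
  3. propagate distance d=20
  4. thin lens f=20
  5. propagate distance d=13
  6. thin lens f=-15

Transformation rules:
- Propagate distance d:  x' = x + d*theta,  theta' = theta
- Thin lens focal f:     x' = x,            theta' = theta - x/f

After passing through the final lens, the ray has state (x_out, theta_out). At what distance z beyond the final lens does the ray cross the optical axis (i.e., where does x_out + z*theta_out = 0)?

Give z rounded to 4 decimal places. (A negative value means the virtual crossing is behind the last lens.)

Initial: x=6.0000 theta=0.0000
After 1 (propagate distance d=14): x=6.0000 theta=0.0000
After 2 (thin lens f=40): x=6.0000 theta=-0.1500
After 3 (propagate distance d=20): x=3.0000 theta=-0.1500
After 4 (thin lens f=20): x=3.0000 theta=-0.3000
After 5 (propagate distance d=13): x=-0.9000 theta=-0.3000
After 6 (thin lens f=-15): x=-0.9000 theta=-0.3600
z_focus = -x_out/theta_out = -(-0.9000)/(-0.3600) = -2.5000
Rounded to 4 decimal places: z = -2.5000

Answer: -2.5000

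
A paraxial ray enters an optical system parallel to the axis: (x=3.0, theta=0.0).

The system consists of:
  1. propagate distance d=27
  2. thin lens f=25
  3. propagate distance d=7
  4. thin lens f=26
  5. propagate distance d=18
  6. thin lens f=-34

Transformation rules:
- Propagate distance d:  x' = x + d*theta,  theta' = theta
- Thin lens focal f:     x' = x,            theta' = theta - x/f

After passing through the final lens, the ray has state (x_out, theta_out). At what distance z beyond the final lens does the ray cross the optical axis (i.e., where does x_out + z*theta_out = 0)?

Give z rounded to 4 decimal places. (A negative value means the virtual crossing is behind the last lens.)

Initial: x=3.0000 theta=0.0000
After 1 (propagate distance d=27): x=3.0000 theta=0.0000
After 2 (thin lens f=25): x=3.0000 theta=-0.1200
After 3 (propagate distance d=7): x=2.1600 theta=-0.1200
After 4 (thin lens f=26): x=2.1600 theta=-66/325 (≈-0.2031)
After 5 (propagate distance d=18): x=-486/325 (≈-1.4954) theta=-66/325 (≈-0.2031)
After 6 (thin lens f=-34): x=-486/325 (≈-1.4954) theta=-21/85 (≈-0.2471)
z_focus = -x_out/theta_out = -(-486/325)/(-21/85) = -2754/455 ≈ -6.0527
Rounded to 4 decimal places: z = -6.0527

Answer: -6.0527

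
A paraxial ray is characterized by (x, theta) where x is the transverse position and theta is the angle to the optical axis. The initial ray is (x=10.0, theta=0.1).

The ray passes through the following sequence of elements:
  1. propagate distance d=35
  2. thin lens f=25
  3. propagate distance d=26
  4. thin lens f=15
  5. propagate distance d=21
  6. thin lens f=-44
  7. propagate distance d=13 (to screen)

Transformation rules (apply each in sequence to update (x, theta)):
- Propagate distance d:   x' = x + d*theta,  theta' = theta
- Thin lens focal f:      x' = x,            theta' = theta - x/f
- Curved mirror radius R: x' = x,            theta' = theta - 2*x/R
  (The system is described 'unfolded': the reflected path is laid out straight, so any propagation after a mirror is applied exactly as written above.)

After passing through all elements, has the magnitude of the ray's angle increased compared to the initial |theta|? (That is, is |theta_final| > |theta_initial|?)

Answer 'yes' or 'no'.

Initial: x=10.0000 theta=0.1000
After 1 (propagate distance d=35): x=13.5000 theta=0.1000
After 2 (thin lens f=25): x=13.5000 theta=-0.4400
After 3 (propagate distance d=26): x=2.0600 theta=-0.4400
After 4 (thin lens f=15): x=2.0600 theta=-433/750 (≈-0.5773)
After 5 (propagate distance d=21): x=-10.0640 theta=-433/750 (≈-0.5773)
After 6 (thin lens f=-44): x=-10.0640 theta=-133/165 (≈-0.8061)
After 7 (propagate distance d=13 (to screen)): x=-84739/4125 (≈-20.5428) theta=-133/165 (≈-0.8061)
|theta_initial|=0.1000 |theta_final|=133/165 (≈0.8061) -> increased

Answer: yes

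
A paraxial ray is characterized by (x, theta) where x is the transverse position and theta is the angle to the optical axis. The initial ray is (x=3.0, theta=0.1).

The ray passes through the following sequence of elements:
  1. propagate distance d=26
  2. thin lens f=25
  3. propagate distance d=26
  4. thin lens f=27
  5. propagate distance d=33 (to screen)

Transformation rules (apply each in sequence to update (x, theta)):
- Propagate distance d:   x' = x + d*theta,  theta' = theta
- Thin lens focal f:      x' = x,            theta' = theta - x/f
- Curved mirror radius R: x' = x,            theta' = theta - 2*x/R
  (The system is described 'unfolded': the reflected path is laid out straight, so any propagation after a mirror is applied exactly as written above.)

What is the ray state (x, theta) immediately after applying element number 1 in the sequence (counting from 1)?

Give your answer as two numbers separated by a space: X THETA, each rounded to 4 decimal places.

Answer: 5.6000 0.1000

Derivation:
Initial: x=3.0000 theta=0.1000
After 1 (propagate distance d=26): x=5.6000 theta=0.1000
Rounded to 4 decimal places: x = 5.6000, theta = 0.1000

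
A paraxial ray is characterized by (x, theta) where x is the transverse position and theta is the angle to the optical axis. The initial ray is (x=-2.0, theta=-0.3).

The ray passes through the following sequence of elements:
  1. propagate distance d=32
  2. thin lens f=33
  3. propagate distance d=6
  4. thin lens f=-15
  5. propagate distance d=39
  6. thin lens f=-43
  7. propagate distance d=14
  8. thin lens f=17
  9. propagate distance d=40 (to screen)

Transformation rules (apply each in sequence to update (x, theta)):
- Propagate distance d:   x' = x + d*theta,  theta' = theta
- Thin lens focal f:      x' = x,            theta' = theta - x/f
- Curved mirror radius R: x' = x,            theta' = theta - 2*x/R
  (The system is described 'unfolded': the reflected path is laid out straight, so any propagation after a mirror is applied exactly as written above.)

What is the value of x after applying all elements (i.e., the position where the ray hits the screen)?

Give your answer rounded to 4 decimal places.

Answer: 18.5858

Derivation:
Initial: x=-2.0000 theta=-0.3000
After 1 (propagate distance d=32): x=-11.6000 theta=-0.3000
After 2 (thin lens f=33): x=-11.6000 theta=17/330 (≈0.0515)
After 3 (propagate distance d=6): x=-621/55 (≈-11.2909) theta=17/330 (≈0.0515)
After 4 (thin lens f=-15): x=-621/55 (≈-11.2909) theta=-1157/1650 (≈-0.7012)
After 5 (propagate distance d=39): x=-21251/550 (≈-38.6382) theta=-1157/1650 (≈-0.7012)
After 6 (thin lens f=-43): x=-21251/550 (≈-38.6382) theta=-56752/35475 (≈-1.5998)
After 7 (propagate distance d=14): x=-866087/14190 (≈-61.0350) theta=-56752/35475 (≈-1.5998)
After 8 (thin lens f=17): x=-866087/14190 (≈-61.0350) theta=800289/402050 (≈1.9905)
After 9 (propagate distance d=40 (to screen)): x=407587/21930 (≈18.5858) theta=800289/402050 (≈1.9905)
Rounded to 4 decimal places: x = 18.5858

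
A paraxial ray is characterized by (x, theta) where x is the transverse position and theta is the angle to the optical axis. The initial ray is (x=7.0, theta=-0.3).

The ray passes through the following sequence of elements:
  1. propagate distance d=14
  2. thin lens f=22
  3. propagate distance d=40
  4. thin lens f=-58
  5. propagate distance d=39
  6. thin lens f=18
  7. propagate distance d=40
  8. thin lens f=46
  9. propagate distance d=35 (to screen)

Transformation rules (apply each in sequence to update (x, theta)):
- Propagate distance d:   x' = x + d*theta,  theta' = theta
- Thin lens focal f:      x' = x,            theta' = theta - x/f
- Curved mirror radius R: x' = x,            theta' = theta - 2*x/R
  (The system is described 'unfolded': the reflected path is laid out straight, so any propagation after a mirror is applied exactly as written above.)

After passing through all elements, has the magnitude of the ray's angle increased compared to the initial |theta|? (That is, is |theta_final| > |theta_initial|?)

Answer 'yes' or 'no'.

Answer: yes

Derivation:
Initial: x=7.0000 theta=-0.3000
After 1 (propagate distance d=14): x=2.8000 theta=-0.3000
After 2 (thin lens f=22): x=2.8000 theta=-47/110 (≈-0.4273)
After 3 (propagate distance d=40): x=-786/55 (≈-14.2909) theta=-47/110 (≈-0.4273)
After 4 (thin lens f=-58): x=-786/55 (≈-14.2909) theta=-2149/3190 (≈-0.6737)
After 5 (propagate distance d=39): x=-129399/3190 (≈-40.5639) theta=-2149/3190 (≈-0.6737)
After 6 (thin lens f=18): x=-129399/3190 (≈-40.5639) theta=2749/1740 (≈1.5799)
After 7 (propagate distance d=40): x=216583/9570 (≈22.6315) theta=2749/1740 (≈1.5799)
After 8 (thin lens f=46): x=216583/9570 (≈22.6315) theta=79819/73370 (≈1.0879)
After 9 (propagate distance d=35 (to screen)): x=607382/10005 (≈60.7078) theta=79819/73370 (≈1.0879)
|theta_initial|=0.3000 |theta_final|=79819/73370 (≈1.0879) -> increased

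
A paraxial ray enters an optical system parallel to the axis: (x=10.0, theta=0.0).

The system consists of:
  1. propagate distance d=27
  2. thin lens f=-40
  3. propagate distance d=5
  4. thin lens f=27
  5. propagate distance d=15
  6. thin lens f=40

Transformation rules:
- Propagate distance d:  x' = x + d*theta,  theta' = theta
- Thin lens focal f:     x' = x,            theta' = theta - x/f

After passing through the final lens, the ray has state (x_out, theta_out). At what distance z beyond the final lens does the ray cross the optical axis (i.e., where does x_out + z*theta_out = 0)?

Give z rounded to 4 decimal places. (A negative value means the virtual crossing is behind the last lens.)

Initial: x=10.0000 theta=0.0000
After 1 (propagate distance d=27): x=10.0000 theta=0.0000
After 2 (thin lens f=-40): x=10.0000 theta=0.2500
After 3 (propagate distance d=5): x=11.2500 theta=0.2500
After 4 (thin lens f=27): x=11.2500 theta=-1/6 (≈-0.1667)
After 5 (propagate distance d=15): x=8.7500 theta=-1/6 (≈-0.1667)
After 6 (thin lens f=40): x=8.7500 theta=-37/96 (≈-0.3854)
z_focus = -x_out/theta_out = -(8.7500)/(-37/96) = 840/37 ≈ 22.7027
Rounded to 4 decimal places: z = 22.7027

Answer: 22.7027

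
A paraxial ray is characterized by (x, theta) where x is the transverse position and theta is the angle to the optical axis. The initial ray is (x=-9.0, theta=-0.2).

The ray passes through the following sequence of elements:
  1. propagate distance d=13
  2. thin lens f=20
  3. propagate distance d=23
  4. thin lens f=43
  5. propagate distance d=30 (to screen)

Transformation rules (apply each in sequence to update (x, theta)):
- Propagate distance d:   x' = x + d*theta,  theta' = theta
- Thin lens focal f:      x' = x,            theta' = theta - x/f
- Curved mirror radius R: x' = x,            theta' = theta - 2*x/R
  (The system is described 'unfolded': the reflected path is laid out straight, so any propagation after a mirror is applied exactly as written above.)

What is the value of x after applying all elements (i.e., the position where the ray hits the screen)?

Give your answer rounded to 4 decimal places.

Answer: 10.5353

Derivation:
Initial: x=-9.0000 theta=-0.2000
After 1 (propagate distance d=13): x=-11.6000 theta=-0.2000
After 2 (thin lens f=20): x=-11.6000 theta=0.3800
After 3 (propagate distance d=23): x=-2.8600 theta=0.3800
After 4 (thin lens f=43): x=-2.8600 theta=96/215 (≈0.4465)
After 5 (propagate distance d=30 (to screen)): x=22651/2150 (≈10.5353) theta=96/215 (≈0.4465)
Rounded to 4 decimal places: x = 10.5353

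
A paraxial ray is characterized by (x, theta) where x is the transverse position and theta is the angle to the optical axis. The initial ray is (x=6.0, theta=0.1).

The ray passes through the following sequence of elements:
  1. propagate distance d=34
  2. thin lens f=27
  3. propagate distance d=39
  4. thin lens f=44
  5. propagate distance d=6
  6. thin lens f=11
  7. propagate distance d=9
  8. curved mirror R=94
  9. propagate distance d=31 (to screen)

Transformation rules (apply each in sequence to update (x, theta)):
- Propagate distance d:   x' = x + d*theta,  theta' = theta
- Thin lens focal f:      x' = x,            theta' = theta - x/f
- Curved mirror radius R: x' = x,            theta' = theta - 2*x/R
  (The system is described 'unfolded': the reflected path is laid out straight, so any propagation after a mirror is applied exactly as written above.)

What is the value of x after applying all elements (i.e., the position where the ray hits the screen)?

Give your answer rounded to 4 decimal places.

Initial: x=6.0000 theta=0.1000
After 1 (propagate distance d=34): x=9.4000 theta=0.1000
After 2 (thin lens f=27): x=9.4000 theta=-67/270 (≈-0.2481)
After 3 (propagate distance d=39): x=-5/18 (≈-0.2778) theta=-67/270 (≈-0.2481)
After 4 (thin lens f=44): x=-5/18 (≈-0.2778) theta=-2873/11880 (≈-0.2418)
After 5 (propagate distance d=6): x=-1141/660 (≈-1.7288) theta=-2873/11880 (≈-0.2418)
After 6 (thin lens f=11): x=-1141/660 (≈-1.7288) theta=-2213/26136 (≈-0.0847)
After 7 (propagate distance d=9): x=-36167/14520 (≈-2.4908) theta=-2213/26136 (≈-0.0847)
After 8 (curved mirror R=94): x=-36167/14520 (≈-2.4908) theta=-24319/767745 (≈-0.0317)
After 9 (propagate distance d=31 (to screen)): x=-21329753/6141960 (≈-3.4728) theta=-24319/767745 (≈-0.0317)
Rounded to 4 decimal places: x = -3.4728

Answer: -3.4728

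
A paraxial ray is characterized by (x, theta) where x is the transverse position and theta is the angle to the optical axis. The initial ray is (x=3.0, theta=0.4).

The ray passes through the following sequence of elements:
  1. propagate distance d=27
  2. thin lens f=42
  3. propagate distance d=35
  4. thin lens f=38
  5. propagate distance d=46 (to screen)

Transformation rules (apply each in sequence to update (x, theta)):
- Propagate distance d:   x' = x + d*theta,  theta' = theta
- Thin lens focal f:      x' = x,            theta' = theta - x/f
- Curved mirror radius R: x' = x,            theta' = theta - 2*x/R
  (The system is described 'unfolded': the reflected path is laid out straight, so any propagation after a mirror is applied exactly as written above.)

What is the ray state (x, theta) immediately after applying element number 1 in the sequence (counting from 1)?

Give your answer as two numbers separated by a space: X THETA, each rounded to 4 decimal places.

Initial: x=3.0000 theta=0.4000
After 1 (propagate distance d=27): x=13.8000 theta=0.4000
Rounded to 4 decimal places: x = 13.8000, theta = 0.4000

Answer: 13.8000 0.4000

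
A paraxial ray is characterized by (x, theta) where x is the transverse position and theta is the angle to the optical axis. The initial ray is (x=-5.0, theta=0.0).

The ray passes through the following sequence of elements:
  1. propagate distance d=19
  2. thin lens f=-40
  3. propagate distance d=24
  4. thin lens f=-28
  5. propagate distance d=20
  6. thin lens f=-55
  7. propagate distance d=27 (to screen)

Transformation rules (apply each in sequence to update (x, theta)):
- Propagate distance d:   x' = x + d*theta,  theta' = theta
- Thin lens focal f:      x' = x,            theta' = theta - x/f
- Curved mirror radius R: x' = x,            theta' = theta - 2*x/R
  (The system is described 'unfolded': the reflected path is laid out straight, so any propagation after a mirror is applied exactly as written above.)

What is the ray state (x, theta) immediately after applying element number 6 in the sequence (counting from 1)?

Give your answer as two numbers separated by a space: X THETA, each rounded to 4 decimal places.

Initial: x=-5.0000 theta=0.0000
After 1 (propagate distance d=19): x=-5.0000 theta=0.0000
After 2 (thin lens f=-40): x=-5.0000 theta=-0.1250
After 3 (propagate distance d=24): x=-8.0000 theta=-0.1250
After 4 (thin lens f=-28): x=-8.0000 theta=-23/56 (≈-0.4107)
After 5 (propagate distance d=20): x=-227/14 (≈-16.2143) theta=-23/56 (≈-0.4107)
After 6 (thin lens f=-55): x=-227/14 (≈-16.2143) theta=-2173/3080 (≈-0.7055)
Rounded to 4 decimal places: x = -16.2143, theta = -0.7055

Answer: -16.2143 -0.7055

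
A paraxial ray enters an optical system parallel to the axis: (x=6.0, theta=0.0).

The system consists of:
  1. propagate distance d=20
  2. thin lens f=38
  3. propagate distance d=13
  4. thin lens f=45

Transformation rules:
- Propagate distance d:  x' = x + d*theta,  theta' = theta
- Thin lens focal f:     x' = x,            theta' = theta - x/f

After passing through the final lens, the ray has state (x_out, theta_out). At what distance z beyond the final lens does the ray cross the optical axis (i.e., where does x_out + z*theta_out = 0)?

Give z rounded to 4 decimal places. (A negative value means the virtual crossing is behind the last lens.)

Initial: x=6.0000 theta=0.0000
After 1 (propagate distance d=20): x=6.0000 theta=0.0000
After 2 (thin lens f=38): x=6.0000 theta=-3/19 (≈-0.1579)
After 3 (propagate distance d=13): x=75/19 (≈3.9474) theta=-3/19 (≈-0.1579)
After 4 (thin lens f=45): x=75/19 (≈3.9474) theta=-14/57 (≈-0.2456)
z_focus = -x_out/theta_out = -(75/19)/(-14/57) = 225/14 ≈ 16.0714
Rounded to 4 decimal places: z = 16.0714

Answer: 16.0714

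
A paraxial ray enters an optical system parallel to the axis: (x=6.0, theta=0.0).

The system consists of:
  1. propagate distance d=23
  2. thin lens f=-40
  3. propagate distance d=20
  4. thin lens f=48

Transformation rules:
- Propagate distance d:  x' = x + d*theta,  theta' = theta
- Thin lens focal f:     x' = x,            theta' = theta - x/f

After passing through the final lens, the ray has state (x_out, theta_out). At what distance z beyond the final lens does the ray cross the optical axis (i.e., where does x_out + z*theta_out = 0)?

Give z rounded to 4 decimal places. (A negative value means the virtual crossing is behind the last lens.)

Initial: x=6.0000 theta=0.0000
After 1 (propagate distance d=23): x=6.0000 theta=0.0000
After 2 (thin lens f=-40): x=6.0000 theta=0.1500
After 3 (propagate distance d=20): x=9.0000 theta=0.1500
After 4 (thin lens f=48): x=9.0000 theta=-0.0375
z_focus = -x_out/theta_out = -(9.0000)/(-0.0375) = 240.0000
Rounded to 4 decimal places: z = 240.0000

Answer: 240.0000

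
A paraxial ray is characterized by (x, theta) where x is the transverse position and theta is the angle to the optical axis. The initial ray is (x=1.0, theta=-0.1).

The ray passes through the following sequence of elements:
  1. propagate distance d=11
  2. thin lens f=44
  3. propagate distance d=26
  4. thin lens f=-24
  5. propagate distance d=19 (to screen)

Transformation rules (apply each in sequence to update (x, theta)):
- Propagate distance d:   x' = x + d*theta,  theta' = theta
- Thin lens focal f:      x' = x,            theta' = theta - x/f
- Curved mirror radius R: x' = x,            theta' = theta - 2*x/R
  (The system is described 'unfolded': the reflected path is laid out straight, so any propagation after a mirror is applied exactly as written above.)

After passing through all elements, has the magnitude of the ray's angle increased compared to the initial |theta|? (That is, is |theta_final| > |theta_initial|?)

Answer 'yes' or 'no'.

Initial: x=1.0000 theta=-0.1000
After 1 (propagate distance d=11): x=-0.1000 theta=-0.1000
After 2 (thin lens f=44): x=-0.1000 theta=-43/440 (≈-0.0977)
After 3 (propagate distance d=26): x=-581/220 (≈-2.6409) theta=-43/440 (≈-0.0977)
After 4 (thin lens f=-24): x=-581/220 (≈-2.6409) theta=-1097/5280 (≈-0.2078)
After 5 (propagate distance d=19 (to screen)): x=-34787/5280 (≈-6.5884) theta=-1097/5280 (≈-0.2078)
|theta_initial|=0.1000 |theta_final|=1097/5280 (≈0.2078) -> increased

Answer: yes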